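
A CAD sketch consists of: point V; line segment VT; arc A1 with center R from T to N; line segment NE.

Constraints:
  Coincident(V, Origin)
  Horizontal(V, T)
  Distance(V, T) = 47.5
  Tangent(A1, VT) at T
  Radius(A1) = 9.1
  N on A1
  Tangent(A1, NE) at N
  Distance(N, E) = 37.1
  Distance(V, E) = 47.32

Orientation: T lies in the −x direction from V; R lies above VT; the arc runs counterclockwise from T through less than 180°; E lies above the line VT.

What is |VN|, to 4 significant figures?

39.48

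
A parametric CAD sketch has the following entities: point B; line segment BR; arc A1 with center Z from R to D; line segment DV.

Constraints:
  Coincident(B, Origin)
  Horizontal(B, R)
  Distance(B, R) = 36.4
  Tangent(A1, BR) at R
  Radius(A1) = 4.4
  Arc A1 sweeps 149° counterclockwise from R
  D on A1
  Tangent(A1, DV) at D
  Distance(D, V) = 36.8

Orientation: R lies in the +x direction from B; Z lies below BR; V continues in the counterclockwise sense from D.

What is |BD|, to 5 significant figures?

35.098

B is at the origin; BR is horizontal with |BR| = 36.4 and R on the +x side, so R = (36.400, 0.0000). The tangent condition forces ZR to be normal to BR, so Z = R + (0, -4.4) = (36.400, -4.4000). On A1, R sits at bearing 90° from Z; a 149° counterclockwise sweep puts D at bearing 239°, so D = Z + 4.4·(cos 239°, sin 239°) = (34.134, -8.1715). Then |BD| = |D − B| = 35.098.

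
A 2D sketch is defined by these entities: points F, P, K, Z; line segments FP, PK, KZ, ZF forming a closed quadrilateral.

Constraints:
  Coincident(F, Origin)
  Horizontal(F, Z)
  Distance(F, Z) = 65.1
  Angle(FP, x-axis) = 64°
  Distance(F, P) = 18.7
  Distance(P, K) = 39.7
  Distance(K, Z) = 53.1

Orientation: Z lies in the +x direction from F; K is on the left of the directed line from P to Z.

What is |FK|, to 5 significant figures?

57.677

Checks: |PK| = 39.70 ✓; |KZ| = 53.10 ✓.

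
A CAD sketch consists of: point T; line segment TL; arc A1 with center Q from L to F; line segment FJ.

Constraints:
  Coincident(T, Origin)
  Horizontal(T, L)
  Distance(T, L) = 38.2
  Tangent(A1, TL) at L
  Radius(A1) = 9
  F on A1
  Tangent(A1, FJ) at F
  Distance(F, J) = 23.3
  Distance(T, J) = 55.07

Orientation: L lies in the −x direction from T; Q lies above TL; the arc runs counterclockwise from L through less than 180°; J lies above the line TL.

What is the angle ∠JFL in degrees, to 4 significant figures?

117.9°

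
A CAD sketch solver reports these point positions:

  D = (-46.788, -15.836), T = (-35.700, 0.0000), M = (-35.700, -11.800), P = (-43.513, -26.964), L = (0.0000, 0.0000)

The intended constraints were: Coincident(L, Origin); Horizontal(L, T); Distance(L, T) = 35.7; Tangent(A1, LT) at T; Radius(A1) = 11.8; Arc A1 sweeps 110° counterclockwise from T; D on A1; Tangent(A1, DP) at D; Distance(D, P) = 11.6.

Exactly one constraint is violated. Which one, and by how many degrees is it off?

Tangent(A1, DP) at D — off by 3.60°.

L = (0.00, 0.00) ✓; L.y = 0.00, T.y = 0.00 ✓; |LT| = 35.70 ✓; ∠(MT, TL) = 90.00° ✓; |MT| = 11.80 ✓; bearing(M→D) − bearing(M→T) = 110.0° ✓; |MD| = 11.80 ✓; ∠(MD, DP) = 93.60° ✗; |DP| = 11.60 ✓.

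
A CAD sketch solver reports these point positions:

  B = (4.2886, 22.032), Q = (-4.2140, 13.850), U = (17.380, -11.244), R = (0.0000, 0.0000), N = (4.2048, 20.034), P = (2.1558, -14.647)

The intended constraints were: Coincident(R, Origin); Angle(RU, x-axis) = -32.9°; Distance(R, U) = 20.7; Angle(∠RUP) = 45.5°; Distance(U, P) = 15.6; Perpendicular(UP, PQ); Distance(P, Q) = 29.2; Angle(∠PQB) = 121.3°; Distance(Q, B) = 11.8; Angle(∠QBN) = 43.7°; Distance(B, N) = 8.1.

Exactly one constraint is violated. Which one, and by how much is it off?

Distance(B, N) = 8.1 — off by 6.10.

R = (0.00, 0.00) ✓; RU at -32.90° ✓; |RU| = 20.70 ✓; ∠RUP = 45.50° ✓; |UP| = 15.60 ✓; ∠(UP, PQ) = 90.00° ✓; |PQ| = 29.20 ✓; ∠PQB = 121.3° ✓; |QB| = 11.80 ✓; ∠QBN = 43.70° ✓; |BN| = 2.000 ✗.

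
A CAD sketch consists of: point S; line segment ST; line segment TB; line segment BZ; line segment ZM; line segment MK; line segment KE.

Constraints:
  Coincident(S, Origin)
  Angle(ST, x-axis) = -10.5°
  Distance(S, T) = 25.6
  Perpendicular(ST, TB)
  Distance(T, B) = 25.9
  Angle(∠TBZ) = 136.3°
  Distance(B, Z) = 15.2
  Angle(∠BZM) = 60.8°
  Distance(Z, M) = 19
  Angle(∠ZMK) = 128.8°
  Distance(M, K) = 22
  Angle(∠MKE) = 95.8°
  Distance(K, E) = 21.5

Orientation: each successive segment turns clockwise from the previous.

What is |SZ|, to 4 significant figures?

39.86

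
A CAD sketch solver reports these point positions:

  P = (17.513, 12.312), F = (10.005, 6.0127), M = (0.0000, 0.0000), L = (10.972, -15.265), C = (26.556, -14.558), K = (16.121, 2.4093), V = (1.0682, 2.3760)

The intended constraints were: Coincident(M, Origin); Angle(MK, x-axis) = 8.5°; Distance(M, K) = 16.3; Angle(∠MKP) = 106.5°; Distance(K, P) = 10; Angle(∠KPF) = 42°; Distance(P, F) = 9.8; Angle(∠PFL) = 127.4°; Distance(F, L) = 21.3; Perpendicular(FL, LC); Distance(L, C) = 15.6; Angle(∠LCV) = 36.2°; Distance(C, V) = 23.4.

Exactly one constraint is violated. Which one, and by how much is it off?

Distance(C, V) = 23.4 — off by 7.20.

M = (0.00, 0.00) ✓; MK at 8.500° ✓; |MK| = 16.30 ✓; ∠MKP = 106.5° ✓; |KP| = 10.00 ✓; ∠KPF = 42.00° ✓; |PF| = 9.801 ✓; ∠PFL = 127.4° ✓; |FL| = 21.30 ✓; ∠(FL, LC) = 90.00° ✓; |LC| = 15.60 ✓; ∠LCV = 36.20° ✓; |CV| = 30.60 ✗.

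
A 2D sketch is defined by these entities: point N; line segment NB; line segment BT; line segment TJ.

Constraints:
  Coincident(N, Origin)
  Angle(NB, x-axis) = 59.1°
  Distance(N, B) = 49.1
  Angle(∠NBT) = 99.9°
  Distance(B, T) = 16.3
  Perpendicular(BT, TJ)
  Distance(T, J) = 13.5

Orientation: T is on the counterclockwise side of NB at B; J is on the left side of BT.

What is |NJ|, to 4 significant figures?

42.76

N is at the origin; NB runs at 59.1° with length 49.1, so B = 49.1·(cos 59.1°, sin 59.1°) = (25.21, 42.13). ∠NBT = 99.9°, so BT runs at 59.1° + (180° − 99.9°) = 139.2° from the x-axis; with |BT| = 16.3, T = B + 16.3·(cos 139.2°, sin 139.2°) = (12.88, 52.78). The perpendicularity gives TJ at right angles to BT; with |TJ| = 13.5 on the left of BT, J = T + 13.5·(-0.6534, -0.7570) = (4.055, 42.56). Then |NJ| = |J − N| = 42.76.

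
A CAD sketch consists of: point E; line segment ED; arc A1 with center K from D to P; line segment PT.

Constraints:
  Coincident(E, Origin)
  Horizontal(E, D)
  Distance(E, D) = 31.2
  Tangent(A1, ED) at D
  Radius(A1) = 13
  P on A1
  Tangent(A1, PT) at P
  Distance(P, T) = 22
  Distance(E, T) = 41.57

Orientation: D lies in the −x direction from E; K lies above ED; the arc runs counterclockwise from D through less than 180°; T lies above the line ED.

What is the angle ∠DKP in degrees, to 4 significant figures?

95.72°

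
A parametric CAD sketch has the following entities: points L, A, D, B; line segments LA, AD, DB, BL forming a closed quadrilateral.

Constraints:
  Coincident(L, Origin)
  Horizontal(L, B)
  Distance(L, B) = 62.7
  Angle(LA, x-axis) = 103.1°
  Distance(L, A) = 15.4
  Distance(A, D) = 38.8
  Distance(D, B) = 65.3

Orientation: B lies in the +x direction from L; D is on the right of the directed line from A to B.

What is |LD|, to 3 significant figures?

23.5

L is at the origin; LB is horizontal with |LB| = 62.7 and B in +x, so B = (62.7, 0). LA runs at 103.1° with |LA| = 15.4, so A = (-3.49, 15.0). D is determined by |AD| = 38.8 and |DB| = 65.3 together: it lies at the intersection of circle(A, 38.8) and circle(B, 65.3). With |AB| = 67.9, the foot of the radical line on AB is 13.6 from A and the perpendicular offset is √(38.8² − 13.6²) = 36.3. Taking the right-of-AB solution: D = (1.75, -23.4).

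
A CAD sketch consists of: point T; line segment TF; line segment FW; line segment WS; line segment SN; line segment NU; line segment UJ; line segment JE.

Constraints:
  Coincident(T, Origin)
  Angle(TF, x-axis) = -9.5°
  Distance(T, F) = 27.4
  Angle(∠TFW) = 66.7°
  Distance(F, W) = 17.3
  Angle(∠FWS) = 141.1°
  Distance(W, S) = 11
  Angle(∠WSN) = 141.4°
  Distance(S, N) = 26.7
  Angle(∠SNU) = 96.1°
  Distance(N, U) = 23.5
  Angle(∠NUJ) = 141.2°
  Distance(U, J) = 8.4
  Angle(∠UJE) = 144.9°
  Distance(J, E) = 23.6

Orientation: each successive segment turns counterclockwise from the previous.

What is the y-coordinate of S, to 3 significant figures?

18.9

∠TFW = 66.7° gives FW at 104° from the x-axis; with |FW| = 17.3, W = (22.9, 12.3). ∠FWS = 141.1° gives WS at 143° from the x-axis; with |WS| = 11.0, S = (14.1, 18.9). So S.y = 18.9.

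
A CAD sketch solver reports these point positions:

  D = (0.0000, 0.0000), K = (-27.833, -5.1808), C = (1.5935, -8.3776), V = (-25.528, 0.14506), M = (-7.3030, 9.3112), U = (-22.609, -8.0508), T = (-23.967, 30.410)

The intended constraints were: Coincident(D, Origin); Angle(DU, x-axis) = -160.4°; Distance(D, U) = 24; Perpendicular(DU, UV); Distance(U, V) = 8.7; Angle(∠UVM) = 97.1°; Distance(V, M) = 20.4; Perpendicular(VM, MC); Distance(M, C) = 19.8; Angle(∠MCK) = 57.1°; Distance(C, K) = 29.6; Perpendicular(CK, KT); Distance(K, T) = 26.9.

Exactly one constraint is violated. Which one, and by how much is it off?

Distance(K, T) = 26.9 — off by 8.90.

D = (0.00, 0.00) ✓; DU at -160.4° ✓; |DU| = 24.00 ✓; ∠(DU, UV) = 90.00° ✓; |UV| = 8.700 ✓; ∠UVM = 97.10° ✓; |VM| = 20.40 ✓; ∠(VM, MC) = 90.00° ✓; |MC| = 19.80 ✓; ∠MCK = 57.10° ✓; |CK| = 29.60 ✓; ∠(CK, KT) = 90.00° ✓; |KT| = 35.80 ✗.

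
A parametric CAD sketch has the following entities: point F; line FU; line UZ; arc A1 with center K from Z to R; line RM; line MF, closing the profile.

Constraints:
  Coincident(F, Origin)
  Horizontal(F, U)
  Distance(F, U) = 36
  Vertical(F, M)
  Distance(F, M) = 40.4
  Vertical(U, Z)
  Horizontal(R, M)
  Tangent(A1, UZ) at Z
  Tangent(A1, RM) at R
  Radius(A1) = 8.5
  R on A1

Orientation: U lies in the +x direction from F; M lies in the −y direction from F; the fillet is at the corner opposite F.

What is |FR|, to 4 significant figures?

48.87

The virtual corner opposite F is at (36.00, -40.40). The tangent condition forces KZ to be normal to UZ and tangency of A1 to RM means the radius KR is perpendicular to RM, with radius 8.5, so the center K sits 8.5 in from both sides at K = (27.50, -31.90). That places the tangent points at Z = (36.00, -31.90) on UZ and R = (27.50, -40.40) on RM. Then |FR| = |R − F| = 48.87.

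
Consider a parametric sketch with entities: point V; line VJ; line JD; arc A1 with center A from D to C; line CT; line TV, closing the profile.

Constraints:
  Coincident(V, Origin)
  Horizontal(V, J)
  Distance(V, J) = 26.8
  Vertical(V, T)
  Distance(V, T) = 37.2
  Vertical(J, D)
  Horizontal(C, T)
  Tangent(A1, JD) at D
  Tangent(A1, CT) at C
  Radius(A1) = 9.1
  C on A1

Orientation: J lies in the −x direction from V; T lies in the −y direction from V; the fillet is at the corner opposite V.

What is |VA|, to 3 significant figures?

33.2

V is at the origin; VJ is horizontal with |VJ| = 26.8 and J on the −x side, so J = (-26.8, 0.00). VT is vertical with |VT| = 37.2 and T on the −y side, so T = (0.00, -37.2). The virtual corner opposite V is at (-26.8, -37.2). A1 meets JD tangentially, so AD is at right angles to JD and the tangent condition forces AC to be normal to CT, with radius 9.1, so the center A sits 9.1 in from both sides at A = (-17.7, -28.1). Then |VA| = |A − V| = 33.2.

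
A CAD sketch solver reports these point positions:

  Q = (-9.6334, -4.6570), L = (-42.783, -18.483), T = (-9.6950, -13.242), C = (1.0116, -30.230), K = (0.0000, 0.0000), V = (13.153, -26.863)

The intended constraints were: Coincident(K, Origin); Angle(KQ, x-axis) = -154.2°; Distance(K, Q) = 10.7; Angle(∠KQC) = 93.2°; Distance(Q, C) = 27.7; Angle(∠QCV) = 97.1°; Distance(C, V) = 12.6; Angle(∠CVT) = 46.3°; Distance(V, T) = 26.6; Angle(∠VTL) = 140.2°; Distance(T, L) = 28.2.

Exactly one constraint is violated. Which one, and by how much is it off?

Distance(T, L) = 28.2 — off by 5.30.

K = (0.00, 0.00) ✓; KQ at -154.2° ✓; |KQ| = 10.70 ✓; ∠KQC = 93.20° ✓; |QC| = 27.70 ✓; ∠QCV = 97.10° ✓; |CV| = 12.60 ✓; ∠CVT = 46.30° ✓; |VT| = 26.60 ✓; ∠VTL = 140.2° ✓; |TL| = 33.50 ✗.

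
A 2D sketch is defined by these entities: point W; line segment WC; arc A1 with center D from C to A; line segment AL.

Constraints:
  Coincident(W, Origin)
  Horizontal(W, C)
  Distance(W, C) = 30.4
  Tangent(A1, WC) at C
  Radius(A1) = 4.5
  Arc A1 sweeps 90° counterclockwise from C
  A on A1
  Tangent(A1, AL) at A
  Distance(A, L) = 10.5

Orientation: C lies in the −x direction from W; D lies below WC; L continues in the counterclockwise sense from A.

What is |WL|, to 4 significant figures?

37.99

On A1, C sits at bearing 90° from D; a 90° counterclockwise sweep puts A at bearing 180°, so A = D + 4.5·(cos 180°, sin 180°) = (-34.90, -4.500). The tangent condition forces DA to be normal to AL, so AL runs along (−sin 180°, cos 180°); with |AL| = 10.5, L = (-34.90, -15.00). Then |WL| = |L − W| = 37.99.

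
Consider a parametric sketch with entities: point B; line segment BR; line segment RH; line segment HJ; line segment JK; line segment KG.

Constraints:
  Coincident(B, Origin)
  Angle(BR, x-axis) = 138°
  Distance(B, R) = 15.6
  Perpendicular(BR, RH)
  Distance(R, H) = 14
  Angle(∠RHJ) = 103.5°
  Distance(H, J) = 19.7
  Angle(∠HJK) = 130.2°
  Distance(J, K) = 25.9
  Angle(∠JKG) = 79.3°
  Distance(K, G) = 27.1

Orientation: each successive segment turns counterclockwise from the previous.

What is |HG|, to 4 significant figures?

35.52

B is at the origin; BR runs at 138.0° with length 15.6, so R = (-11.59, 10.44). BR is perpendicular to RH, so RH runs at -132.0°; with |RH| = 14.0, H = (-20.96, 0.03441). ∠RHJ = 103.5° gives HJ at -55.50° from the x-axis; with |HJ| = 19.7, J = (-9.803, -16.20). ∠HJK = 130.2° gives JK at -5.700° from the x-axis; with |JK| = 25.9, K = (15.97, -18.77). ∠JKG = 79.3° gives KG at 95.00° from the x-axis; with |KG| = 27.1, G = (13.61, 8.224). Then |HG| = |G − H| = 35.52.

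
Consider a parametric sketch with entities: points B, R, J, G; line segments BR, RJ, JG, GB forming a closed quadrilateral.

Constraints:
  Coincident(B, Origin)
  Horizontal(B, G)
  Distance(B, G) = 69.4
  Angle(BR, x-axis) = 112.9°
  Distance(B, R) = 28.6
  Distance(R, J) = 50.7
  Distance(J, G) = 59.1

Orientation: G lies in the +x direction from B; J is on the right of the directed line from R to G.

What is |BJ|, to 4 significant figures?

22.42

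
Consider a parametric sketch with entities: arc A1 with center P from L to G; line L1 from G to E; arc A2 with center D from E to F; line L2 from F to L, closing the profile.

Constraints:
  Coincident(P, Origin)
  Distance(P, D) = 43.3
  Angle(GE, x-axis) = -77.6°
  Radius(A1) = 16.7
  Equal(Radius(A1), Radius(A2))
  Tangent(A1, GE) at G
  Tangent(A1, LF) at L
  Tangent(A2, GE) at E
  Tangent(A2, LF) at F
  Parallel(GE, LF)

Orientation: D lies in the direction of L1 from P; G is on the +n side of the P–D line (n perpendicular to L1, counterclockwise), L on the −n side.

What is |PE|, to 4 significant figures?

46.41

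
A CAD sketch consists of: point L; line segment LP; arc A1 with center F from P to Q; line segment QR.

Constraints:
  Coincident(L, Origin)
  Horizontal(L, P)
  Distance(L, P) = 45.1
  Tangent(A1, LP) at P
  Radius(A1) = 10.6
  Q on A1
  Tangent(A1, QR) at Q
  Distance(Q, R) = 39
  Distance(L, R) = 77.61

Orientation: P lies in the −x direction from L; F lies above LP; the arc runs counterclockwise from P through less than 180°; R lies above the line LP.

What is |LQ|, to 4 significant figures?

40.67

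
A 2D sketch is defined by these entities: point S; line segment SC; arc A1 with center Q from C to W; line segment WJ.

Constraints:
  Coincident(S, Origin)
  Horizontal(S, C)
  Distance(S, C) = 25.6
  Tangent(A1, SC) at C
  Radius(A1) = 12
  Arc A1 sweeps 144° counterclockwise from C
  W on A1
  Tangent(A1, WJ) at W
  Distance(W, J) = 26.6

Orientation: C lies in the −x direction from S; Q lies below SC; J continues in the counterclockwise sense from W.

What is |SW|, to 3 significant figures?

39.2

S is at the origin; S and C share the same y with |SC| = 25.6 and C on the −x side, so C = (-25.6, 0.00). Tangency of A1 to SC means the radius QC is perpendicular to SC, so Q = C + (0, -12) = (-25.6, -12.0). On A1, C sits at bearing 90° from Q; a 144° counterclockwise sweep puts W at bearing 234°, so W = Q + 12.0·(cos 234°, sin 234°) = (-32.7, -21.7). Then |SW| = |W − S| = 39.2.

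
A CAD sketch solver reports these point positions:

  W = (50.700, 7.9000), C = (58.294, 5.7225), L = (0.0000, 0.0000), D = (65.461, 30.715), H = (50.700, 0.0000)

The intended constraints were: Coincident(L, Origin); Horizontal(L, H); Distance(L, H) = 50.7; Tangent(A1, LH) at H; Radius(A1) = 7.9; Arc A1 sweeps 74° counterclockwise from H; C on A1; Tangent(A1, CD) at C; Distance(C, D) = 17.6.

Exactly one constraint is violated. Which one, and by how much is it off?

Distance(C, D) = 17.6 — off by 8.40.

L = (0.00, 0.00) ✓; L.y = 0.00, H.y = 0.00 ✓; |LH| = 50.70 ✓; ∠(WH, HL) = 90.00° ✓; |WH| = 7.900 ✓; bearing(W→C) − bearing(W→H) = 74.00° ✓; |WC| = 7.900 ✓; ∠(WC, CD) = 90.00° ✓; |CD| = 26.00 ✗.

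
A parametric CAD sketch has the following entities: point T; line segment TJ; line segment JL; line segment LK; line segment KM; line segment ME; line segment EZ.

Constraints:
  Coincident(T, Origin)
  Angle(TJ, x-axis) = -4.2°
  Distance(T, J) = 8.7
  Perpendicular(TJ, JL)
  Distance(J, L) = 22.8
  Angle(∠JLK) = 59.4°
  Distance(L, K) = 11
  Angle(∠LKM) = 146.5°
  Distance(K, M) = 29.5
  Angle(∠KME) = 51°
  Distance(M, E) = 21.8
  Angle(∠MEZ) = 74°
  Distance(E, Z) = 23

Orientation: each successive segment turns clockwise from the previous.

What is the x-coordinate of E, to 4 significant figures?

7.880

T is at the origin; TJ runs at -4.2° with length 8.7, so J = (8.677, -0.6372). The perpendicularity gives JL at right angles to TJ, so JL runs at -94.20°; with |JL| = 22.8, L = (7.007, -23.38). ∠JLK = 59.4° gives LK at 145.2° from the x-axis; with |LK| = 11.0, K = (-2.026, -17.10). ∠LKM = 146.5° gives KM at 111.7° from the x-axis; with |KM| = 29.5, M = (-12.93, 10.31). ∠KME = 51.0° gives ME at -17.30° from the x-axis; with |ME| = 21.8, E = (7.880, 3.829). So E.x = 7.880.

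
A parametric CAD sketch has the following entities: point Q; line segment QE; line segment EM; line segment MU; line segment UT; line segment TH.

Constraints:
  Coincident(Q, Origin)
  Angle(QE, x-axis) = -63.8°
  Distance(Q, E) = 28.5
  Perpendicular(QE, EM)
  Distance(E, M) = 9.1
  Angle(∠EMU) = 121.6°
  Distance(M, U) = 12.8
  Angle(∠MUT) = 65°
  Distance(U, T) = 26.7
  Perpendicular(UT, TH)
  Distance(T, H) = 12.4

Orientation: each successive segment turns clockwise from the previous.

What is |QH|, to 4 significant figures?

29.46

Q is at the origin; QE runs at -63.8° with length 28.5, so E = (12.58, -25.57). QE is perpendicular to EM, so EM runs at -153.8°; with |EM| = 9.1, M = (4.418, -29.59). ∠EMU = 121.6° gives MU at 147.8° from the x-axis; with |MU| = 12.8, U = (-6.413, -22.77). ∠MUT = 65.0° gives UT at 32.80° from the x-axis; with |UT| = 26.7, T = (16.03, -8.305). The perpendicularity gives TH at right angles to UT, so TH runs at -57.20°; with |TH| = 12.4, H = (22.75, -18.73). Then |QH| = |H − Q| = 29.46.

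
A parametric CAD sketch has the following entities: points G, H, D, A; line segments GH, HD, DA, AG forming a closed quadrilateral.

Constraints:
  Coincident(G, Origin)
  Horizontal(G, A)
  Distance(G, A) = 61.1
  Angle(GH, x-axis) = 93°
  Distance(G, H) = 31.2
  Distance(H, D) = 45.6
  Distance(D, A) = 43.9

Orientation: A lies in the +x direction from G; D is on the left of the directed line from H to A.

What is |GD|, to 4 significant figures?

58.82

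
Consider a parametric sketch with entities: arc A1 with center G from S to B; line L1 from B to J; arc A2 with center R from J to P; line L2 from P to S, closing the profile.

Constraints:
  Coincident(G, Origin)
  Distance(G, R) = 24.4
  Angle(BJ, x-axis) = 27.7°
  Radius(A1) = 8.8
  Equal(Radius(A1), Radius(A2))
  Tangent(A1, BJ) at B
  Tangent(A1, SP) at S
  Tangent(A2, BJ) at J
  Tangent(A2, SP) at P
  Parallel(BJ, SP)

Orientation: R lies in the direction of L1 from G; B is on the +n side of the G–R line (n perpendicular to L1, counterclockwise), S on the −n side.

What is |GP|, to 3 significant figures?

25.9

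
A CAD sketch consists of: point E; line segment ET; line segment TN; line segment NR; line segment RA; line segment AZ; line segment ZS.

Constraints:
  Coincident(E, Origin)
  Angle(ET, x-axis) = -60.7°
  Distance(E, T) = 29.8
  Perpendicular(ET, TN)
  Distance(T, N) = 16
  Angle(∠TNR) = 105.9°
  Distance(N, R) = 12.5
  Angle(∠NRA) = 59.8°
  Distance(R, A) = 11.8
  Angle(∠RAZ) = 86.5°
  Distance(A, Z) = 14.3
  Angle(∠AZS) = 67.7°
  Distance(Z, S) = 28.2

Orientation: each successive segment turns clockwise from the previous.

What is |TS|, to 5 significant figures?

36.577

E is at the origin; ET runs at -60.7° with length 29.8, so T = (14.584, -25.988). The perpendicularity gives TN at right angles to ET, so TN runs at -150.70°; with |TN| = 16.0, N = (0.63049, -33.818). ∠TNR = 105.9° gives NR at 135.20° from the x-axis; with |NR| = 12.5, R = (-8.2391, -25.010). ∠NRA = 59.8° gives RA at 15.000° from the x-axis; with |RA| = 11.8, A = (3.1588, -21.956). ∠RAZ = 86.5° gives AZ at -78.500° from the x-axis; with |AZ| = 14.3, Z = (6.0097, -35.969). ∠AZS = 67.7° gives ZS at 169.20° from the x-axis; with |ZS| = 28.2, S = (-21.691, -30.685). Then |TS| = |S − T| = 36.577.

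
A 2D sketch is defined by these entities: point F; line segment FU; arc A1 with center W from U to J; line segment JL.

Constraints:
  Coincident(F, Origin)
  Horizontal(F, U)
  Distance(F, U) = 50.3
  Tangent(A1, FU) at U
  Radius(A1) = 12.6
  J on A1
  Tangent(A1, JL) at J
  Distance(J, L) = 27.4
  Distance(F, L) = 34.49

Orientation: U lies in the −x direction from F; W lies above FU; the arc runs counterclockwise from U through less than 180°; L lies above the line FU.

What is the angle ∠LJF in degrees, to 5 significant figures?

56.650°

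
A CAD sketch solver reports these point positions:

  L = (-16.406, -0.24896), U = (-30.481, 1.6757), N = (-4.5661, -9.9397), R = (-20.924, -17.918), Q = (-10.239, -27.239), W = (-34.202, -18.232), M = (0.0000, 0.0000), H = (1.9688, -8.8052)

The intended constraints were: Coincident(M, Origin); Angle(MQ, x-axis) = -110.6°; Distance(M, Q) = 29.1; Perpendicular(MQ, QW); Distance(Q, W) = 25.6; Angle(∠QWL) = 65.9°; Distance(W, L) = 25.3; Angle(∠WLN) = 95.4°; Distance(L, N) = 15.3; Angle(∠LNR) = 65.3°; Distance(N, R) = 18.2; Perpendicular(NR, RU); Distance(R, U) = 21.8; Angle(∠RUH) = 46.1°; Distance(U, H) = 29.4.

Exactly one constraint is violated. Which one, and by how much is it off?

Distance(U, H) = 29.4 — off by 4.70.

M = (0.00, 0.00) ✓; MQ at -110.6° ✓; |MQ| = 29.10 ✓; ∠(MQ, QW) = 90.00° ✓; |QW| = 25.60 ✓; ∠QWL = 65.90° ✓; |WL| = 25.30 ✓; ∠WLN = 95.40° ✓; |LN| = 15.30 ✓; ∠LNR = 65.30° ✓; |NR| = 18.20 ✓; ∠(NR, RU) = 90.00° ✓; |RU| = 21.80 ✓; ∠RUH = 46.10° ✓; |UH| = 34.10 ✗.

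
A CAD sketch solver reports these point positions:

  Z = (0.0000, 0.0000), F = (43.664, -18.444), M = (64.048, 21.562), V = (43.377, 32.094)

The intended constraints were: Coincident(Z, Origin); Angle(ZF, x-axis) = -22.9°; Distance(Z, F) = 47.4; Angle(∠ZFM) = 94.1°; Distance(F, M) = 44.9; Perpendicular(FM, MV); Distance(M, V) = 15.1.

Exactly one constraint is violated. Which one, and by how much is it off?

Distance(M, V) = 15.1 — off by 8.10.

Z = (0.00, 0.00) ✓; ZF at -22.90° ✓; |ZF| = 47.40 ✓; ∠ZFM = 94.10° ✓; |FM| = 44.90 ✓; ∠(FM, MV) = 90.00° ✓; |MV| = 23.20 ✗.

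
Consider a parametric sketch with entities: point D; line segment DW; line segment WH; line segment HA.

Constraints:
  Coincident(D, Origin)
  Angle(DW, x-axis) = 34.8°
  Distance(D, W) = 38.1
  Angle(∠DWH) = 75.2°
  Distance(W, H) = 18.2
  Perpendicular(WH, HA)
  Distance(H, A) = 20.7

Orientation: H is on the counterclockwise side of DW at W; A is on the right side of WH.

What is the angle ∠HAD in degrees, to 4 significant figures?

8.372°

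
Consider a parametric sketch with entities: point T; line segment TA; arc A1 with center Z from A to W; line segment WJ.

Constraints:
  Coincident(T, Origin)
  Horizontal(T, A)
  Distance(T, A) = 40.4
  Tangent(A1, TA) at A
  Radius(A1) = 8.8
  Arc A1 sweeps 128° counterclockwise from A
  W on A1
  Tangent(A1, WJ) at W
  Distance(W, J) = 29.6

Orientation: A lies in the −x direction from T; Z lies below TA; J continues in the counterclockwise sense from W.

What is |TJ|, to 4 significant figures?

47.51

T is at the origin; T and A share the same y with |TA| = 40.4 and A on the −x side, so A = (-40.40, 0.000). A1 meets TA tangentially, so ZA is at right angles to TA, so Z = A + (0, -8.8) = (-40.40, -8.800). On A1, A sits at bearing 90° from Z; a 128° counterclockwise sweep puts W at bearing 218°, so W = Z + 8.8·(cos 218°, sin 218°) = (-47.33, -14.22). Since A1 is tangent to WJ there, ZW ⟂ WJ, so WJ runs along (−sin 218°, cos 218°); with |WJ| = 29.6, J = (-29.11, -37.54). Then |TJ| = |J − T| = 47.51.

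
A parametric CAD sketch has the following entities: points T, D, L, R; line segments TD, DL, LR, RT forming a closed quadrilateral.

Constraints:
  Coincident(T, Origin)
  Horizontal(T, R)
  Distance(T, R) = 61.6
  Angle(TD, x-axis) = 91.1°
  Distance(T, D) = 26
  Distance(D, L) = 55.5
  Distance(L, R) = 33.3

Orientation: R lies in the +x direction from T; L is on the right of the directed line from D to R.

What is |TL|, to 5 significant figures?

37.970

Checks: |DL| = 55.50 ✓; |LR| = 33.30 ✓.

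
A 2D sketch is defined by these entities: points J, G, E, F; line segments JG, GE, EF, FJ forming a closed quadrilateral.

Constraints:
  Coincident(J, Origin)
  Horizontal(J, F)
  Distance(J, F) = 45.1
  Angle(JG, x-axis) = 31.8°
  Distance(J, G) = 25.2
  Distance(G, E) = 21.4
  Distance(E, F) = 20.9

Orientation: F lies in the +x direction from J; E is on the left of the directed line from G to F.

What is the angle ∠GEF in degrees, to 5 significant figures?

79.855°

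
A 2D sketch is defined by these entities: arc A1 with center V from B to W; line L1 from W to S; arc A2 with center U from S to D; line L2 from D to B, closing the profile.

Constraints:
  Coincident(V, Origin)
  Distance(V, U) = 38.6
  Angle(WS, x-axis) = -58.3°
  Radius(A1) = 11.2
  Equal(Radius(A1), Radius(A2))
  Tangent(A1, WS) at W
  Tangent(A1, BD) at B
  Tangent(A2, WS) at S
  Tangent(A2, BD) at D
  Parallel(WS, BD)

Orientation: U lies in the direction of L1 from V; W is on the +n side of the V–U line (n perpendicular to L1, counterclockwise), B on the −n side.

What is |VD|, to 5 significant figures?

40.192

The slot axis is L1's direction at -58.3°, so u = (cos -58.3°, sin -58.3°) = (0.52547, -0.85081) and n = (−sin -58.3°, cos -58.3°) = (0.85081, 0.52547). V is at the origin and U lies 38.6 along u from V, so U = 38.6·u = (20.283, -32.841). Tangency of A1 to both parallel lines with radius 11.2 puts W and B at V ± 11.2·n: W = (9.5291, 5.8853), B = (-9.5291, -5.8853). Equal radii place S and D the same way about U: S = U + 11.2·n = (29.812, -26.956), D = U − 11.2·n = (10.754, -38.727). Then |VD| = |D − V| = 40.192.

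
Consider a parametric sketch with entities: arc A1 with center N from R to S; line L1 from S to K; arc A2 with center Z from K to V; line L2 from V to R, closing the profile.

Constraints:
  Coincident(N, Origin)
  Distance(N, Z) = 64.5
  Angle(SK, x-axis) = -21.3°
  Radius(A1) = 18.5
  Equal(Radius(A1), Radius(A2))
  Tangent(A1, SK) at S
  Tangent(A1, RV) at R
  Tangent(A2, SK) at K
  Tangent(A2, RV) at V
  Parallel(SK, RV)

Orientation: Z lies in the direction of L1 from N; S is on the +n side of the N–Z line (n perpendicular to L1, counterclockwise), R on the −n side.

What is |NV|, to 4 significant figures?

67.10

Tangency of A1 to both parallel lines with radius 18.5 puts S and R at N ± 18.5·n: S = (6.720, 17.24), R = (-6.720, -17.24). Equal radii place K and V the same way about Z: K = Z + 18.5·n = (66.81, -6.193), V = Z − 18.5·n = (53.37, -40.67). Then |NV| = |V − N| = 67.10.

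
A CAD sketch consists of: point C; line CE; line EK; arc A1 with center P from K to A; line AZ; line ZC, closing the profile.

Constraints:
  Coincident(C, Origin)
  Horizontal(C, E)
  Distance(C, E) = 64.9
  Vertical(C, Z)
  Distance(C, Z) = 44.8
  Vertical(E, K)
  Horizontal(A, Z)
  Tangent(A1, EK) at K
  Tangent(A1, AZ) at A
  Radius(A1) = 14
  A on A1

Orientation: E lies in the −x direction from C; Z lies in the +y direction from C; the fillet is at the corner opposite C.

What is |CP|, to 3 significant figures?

59.5

C is at the origin; CE is horizontal with |CE| = 64.9 and E on the −x side, so E = (-64.9, 0.00). C and Z share the same x with |CZ| = 44.8 and Z on the +y side, so Z = (0.00, 44.8). The virtual corner opposite C is at (-64.9, 44.8). The tangent condition forces PK to be normal to EK and tangency of A1 to AZ means the radius PA is perpendicular to AZ, with radius 14.0, so the center P sits 14.0 in from both sides at P = (-50.9, 30.8). Then |CP| = |P − C| = 59.5.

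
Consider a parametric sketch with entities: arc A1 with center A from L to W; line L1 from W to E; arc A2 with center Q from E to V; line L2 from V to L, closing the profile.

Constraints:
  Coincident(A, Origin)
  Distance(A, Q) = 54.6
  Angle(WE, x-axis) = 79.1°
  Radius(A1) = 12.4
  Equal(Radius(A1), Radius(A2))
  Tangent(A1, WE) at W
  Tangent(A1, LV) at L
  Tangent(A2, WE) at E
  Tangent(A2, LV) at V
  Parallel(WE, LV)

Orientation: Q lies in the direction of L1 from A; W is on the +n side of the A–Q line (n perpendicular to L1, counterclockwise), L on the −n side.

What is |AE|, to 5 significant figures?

55.990

The slot axis is L1's direction at 79.1°, so u = (cos 79.1°, sin 79.1°) = (0.18910, 0.98196) and n = (−sin 79.1°, cos 79.1°) = (-0.98196, 0.18910). A is at the origin and Q lies 54.6 along u from A, so Q = 54.6·u = (10.325, 53.615). Tangency of A1 to both parallel lines with radius 12.4 puts W and L at A ± 12.4·n: W = (-12.176, 2.3448), L = (12.176, -2.3448). Equal radii place E and V the same way about Q: E = Q + 12.4·n = (-1.8517, 55.960), V = Q − 12.4·n = (22.501, 51.270). Then |AE| = |E − A| = 55.990.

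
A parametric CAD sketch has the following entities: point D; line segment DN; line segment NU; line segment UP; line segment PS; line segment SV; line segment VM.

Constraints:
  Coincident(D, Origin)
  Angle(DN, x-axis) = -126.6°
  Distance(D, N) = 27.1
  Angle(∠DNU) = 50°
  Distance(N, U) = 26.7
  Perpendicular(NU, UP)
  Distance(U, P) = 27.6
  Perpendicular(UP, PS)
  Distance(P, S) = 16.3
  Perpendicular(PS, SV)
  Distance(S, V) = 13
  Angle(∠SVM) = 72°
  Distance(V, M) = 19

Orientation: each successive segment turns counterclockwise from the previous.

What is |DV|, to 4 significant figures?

9.339

The perpendicularity gives PS at right angles to UP, so PS runs at -176.6°; with |PS| = 16.3, S = (-7.413, 6.412). The perpendicularity gives SV at right angles to PS, so SV runs at -86.60°; with |SV| = 13.0, V = (-6.642, -6.565). Then |DV| = |V − D| = 9.339.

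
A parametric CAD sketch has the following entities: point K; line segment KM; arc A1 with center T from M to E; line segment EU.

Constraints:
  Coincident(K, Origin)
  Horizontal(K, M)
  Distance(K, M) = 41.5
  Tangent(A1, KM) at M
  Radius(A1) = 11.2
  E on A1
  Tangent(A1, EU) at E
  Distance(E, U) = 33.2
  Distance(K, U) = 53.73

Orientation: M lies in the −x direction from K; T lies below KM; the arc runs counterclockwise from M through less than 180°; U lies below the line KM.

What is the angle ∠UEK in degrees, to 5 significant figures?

72.312°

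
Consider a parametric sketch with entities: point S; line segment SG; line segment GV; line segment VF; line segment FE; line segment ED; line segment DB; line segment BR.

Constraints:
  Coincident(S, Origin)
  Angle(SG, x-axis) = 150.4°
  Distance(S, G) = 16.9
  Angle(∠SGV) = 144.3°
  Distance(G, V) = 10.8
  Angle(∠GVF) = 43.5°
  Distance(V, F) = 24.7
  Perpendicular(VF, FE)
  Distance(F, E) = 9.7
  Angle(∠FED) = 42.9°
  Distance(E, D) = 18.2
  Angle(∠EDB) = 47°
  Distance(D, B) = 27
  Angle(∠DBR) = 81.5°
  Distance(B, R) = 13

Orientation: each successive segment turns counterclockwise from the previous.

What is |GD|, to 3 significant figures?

11.9

VF is perpendicular to FE, so FE runs at 52.6°; with |FE| = 9.7, E = (0.0803, -0.0964). ∠FED = 42.9° gives ED at -170° from the x-axis; with |ED| = 18.2, D = (-17.9, -3.16). Then |GD| = |D − G| = 11.9.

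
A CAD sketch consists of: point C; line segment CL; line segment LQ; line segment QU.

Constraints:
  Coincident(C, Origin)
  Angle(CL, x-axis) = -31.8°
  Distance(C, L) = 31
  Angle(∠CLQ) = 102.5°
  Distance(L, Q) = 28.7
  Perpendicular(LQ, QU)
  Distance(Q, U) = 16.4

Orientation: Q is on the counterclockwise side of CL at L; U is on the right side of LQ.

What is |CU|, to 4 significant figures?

58.58

C is at the origin; CL runs at -31.8° with length 31.0, so L = 31.0·(cos -31.8°, sin -31.8°) = (26.35, -16.34). ∠CLQ = 102.5°, so LQ runs at -31.8° + (180° − 102.5°) = 45.70° from the x-axis; with |LQ| = 28.7, Q = L + 28.7·(cos 45.70°, sin 45.70°) = (46.39, 4.205). LQ ⟂ QU; with |QU| = 16.4 on the right of LQ, U = Q + 16.4·(0.7157, -0.6984) = (58.13, -7.249). Then |CU| = |U − C| = 58.58.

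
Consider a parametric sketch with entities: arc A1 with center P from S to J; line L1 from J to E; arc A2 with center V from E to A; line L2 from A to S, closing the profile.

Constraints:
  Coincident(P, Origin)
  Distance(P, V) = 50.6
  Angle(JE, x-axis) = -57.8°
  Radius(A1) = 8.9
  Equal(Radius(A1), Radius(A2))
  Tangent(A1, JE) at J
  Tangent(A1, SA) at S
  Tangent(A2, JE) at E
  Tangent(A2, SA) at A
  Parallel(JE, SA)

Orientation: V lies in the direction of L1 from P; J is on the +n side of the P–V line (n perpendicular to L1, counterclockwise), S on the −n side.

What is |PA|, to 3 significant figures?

51.4

The slot axis is L1's direction at -57.8°, so u = (cos -57.8°, sin -57.8°) = (0.533, -0.846) and n = (−sin -57.8°, cos -57.8°) = (0.846, 0.533). P is at the origin and V lies 50.6 along u from P, so V = 50.6·u = (27.0, -42.8). Tangency of A1 to both parallel lines with radius 8.9 puts J and S at P ± 8.9·n: J = (7.53, 4.74), S = (-7.53, -4.74). Equal radii place E and A the same way about V: E = V + 8.9·n = (34.5, -38.1), A = V − 8.9·n = (19.4, -47.6). Then |PA| = |A − P| = 51.4.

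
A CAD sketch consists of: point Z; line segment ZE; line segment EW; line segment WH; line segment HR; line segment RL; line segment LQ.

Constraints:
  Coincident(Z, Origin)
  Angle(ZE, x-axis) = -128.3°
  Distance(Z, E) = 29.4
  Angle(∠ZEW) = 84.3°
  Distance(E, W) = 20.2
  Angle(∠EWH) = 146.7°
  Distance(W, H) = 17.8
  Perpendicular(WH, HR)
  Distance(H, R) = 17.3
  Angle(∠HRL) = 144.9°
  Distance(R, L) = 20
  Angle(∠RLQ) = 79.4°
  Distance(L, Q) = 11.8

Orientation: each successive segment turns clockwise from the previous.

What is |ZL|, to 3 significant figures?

4.69

WH ⟂ HR, so HR runs at 12.7°; with |HR| = 17.3, R = (-19.8, 12.1). ∠HRL = 144.9° gives RL at -22.4° from the x-axis; with |RL| = 20.0, L = (-1.30, 4.51). Then |ZL| = |L − Z| = 4.69.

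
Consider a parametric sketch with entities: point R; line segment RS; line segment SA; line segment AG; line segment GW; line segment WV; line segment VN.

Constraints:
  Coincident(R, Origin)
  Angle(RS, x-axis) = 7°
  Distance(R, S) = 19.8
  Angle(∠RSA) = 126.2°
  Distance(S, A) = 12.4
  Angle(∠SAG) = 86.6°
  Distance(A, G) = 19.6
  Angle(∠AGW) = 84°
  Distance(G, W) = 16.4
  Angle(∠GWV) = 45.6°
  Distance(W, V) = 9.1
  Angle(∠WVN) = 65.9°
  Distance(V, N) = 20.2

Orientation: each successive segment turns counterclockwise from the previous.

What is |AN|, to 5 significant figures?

31.791

∠GWV = 45.6° gives WV at 24.600° from the x-axis; with |WV| = 9.1, V = (10.774, 10.125). ∠WVN = 65.9° gives VN at 138.70° from the x-axis; with |VN| = 20.2, N = (-4.4012, 23.458). Then |AN| = |N − A| = 31.791.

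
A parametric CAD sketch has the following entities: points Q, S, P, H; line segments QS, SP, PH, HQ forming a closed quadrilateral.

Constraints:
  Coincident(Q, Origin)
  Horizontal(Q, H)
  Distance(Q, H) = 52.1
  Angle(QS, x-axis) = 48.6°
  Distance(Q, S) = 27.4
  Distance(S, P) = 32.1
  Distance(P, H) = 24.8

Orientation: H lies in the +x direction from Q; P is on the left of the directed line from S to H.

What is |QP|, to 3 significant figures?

55.7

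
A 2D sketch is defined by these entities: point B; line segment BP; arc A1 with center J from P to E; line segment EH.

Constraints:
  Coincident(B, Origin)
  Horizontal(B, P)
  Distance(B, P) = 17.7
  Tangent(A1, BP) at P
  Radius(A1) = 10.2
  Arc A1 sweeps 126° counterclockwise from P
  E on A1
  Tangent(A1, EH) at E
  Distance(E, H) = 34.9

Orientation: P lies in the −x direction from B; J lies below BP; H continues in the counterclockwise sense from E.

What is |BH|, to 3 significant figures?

44.8

B is at the origin; B and P share the same y with |BP| = 17.7 and P on the −x side, so P = (-17.7, 0.00). A1 meets BP tangentially, so JP is at right angles to BP, so J = P + (0, -10.2) = (-17.7, -10.2). On A1, P sits at bearing 90° from J; a 126° counterclockwise sweep puts E at bearing 216°, so E = J + 10.2·(cos 216°, sin 216°) = (-26.0, -16.2). A1 meets EH tangentially, so JE is at right angles to EH, so EH runs along (−sin 216°, cos 216°); with |EH| = 34.9, H = (-5.44, -44.4). Then |BH| = |H − B| = 44.8.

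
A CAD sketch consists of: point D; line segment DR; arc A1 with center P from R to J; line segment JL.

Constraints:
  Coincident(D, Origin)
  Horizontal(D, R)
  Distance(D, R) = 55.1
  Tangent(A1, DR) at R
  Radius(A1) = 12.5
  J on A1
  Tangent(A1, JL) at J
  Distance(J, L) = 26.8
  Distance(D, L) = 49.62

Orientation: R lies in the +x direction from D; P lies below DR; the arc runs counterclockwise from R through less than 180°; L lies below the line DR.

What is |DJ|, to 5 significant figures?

44.033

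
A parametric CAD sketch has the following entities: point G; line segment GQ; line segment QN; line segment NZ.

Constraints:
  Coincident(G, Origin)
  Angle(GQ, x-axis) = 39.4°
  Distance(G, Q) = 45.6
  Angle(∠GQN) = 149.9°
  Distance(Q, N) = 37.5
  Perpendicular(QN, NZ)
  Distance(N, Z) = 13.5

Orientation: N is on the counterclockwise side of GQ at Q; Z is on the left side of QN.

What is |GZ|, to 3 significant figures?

77.5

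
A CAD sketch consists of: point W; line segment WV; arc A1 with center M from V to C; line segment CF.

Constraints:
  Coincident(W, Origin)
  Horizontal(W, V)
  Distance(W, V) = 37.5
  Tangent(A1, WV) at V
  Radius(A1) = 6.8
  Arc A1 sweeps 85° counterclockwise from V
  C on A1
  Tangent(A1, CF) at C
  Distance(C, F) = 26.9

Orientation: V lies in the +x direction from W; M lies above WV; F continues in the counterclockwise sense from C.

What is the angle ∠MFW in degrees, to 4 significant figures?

35.52°

W is at the origin; W and V share the same y with |WV| = 37.5 and V on the +x side, so V = (37.50, 0.000). Tangency of A1 to WV means the radius MV is perpendicular to WV, so M = V + (0, 6.8) = (37.50, 6.800). On A1, V sits at bearing -90° from M; an 85° counterclockwise sweep puts C at bearing -5°, so C = M + 6.8·(cos -5°, sin -5°) = (44.27, 6.207). A1 meets CF tangentially, so MC is at right angles to CF, so CF runs along (−sin -5°, cos -5°); with |CF| = 26.9, F = (46.62, 33.00). Then cos ∠MFW = FM·FW / (|FM||FW|), giving 35.52°.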